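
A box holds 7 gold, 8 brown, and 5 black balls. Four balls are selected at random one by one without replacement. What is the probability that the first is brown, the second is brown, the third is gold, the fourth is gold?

98/4845

Multiply the conditional probability of each draw in order, without replacement, so each draw removes one from its color and from the total.
P = (8/20) · (7/19) · (7/18) · (6/17) = 98/4845 ≈ 0.0202.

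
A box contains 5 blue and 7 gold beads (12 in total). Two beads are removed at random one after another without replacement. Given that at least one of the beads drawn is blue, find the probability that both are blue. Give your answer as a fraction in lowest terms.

P(both blue) = C(5,2)/C(12,2) = 5/33; P(at least one blue) = 1 − C(7,2)/C(12,2) = 15/22.
Since 'both blue' ⊆ 'at least one blue', P(both | at least one) = 5/33 / 15/22 = 2/9 ≈ 0.2222.

2/9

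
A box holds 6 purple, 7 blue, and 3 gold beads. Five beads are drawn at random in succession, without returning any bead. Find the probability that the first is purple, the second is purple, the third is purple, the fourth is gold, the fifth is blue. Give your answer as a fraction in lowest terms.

Multiply the conditional probability of each draw in order, without replacement, so each draw removes one from its color and from the total.
P = (6/16) · (5/15) · (4/14) · (3/13) · (7/12) = 1/208 ≈ 0.0048.

1/208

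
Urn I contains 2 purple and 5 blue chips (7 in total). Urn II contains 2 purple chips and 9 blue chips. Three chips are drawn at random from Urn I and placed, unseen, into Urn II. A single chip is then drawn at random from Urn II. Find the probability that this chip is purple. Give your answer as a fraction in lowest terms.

10/49

Condition on how many of the transferred chips are purple (from Urn I: 2 purple of 7; then Urn II has 14 total).
  0 purple: C(2,0)C(5,3)/C(7,3) = 2/7; then P = 2/14
  1 purple: C(2,1)C(5,2)/C(7,3) = 4/7; then P = 3/14
  2 purple: C(2,2)C(5,1)/C(7,3) = 1/7; then P = 4/14
P(purple from Urn II) = 10/49 ≈ 0.2041.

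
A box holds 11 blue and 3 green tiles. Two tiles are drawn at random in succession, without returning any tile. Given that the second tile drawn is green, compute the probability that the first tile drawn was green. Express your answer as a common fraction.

P(first=green and the second tile drawn is green) = (3/14)·(2/13) = 3/91.
P(the second tile drawn is green) = Σ over first color = 33/182 + 3/91 = 3/14.
By Bayes, P(first=green | the second tile drawn is green) = 3/91 / 3/14 = 2/13 ≈ 0.1538.

2/13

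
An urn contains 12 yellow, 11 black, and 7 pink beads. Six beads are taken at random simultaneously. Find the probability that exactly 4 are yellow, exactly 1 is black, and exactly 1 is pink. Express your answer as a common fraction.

Unordered draws without replacement: count favorable combinations over C(30,6).
Favorable = C(12,4) · C(11,1) · C(7,1) = 38115; total = C(30,6) = 593775.
P = 38115/593775 = 121/1885 ≈ 0.0642.

121/1885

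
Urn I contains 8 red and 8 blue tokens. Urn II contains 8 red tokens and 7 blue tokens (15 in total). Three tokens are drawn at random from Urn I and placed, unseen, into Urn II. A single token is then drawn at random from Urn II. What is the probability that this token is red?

Condition on how many of the transferred tokens are red (from Urn I: 8 red of 16; then Urn II has 18 total).
  0 red: C(8,0)C(8,3)/C(16,3) = 1/10; then P = 8/18
  1 red: C(8,1)C(8,2)/C(16,3) = 2/5; then P = 9/18
  2 red: C(8,2)C(8,1)/C(16,3) = 2/5; then P = 10/18
  3 red: C(8,3)C(8,0)/C(16,3) = 1/10; then P = 11/18
P(red from Urn II) = 19/36 ≈ 0.5278.

19/36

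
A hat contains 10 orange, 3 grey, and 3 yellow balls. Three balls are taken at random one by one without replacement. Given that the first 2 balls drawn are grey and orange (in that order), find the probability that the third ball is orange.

9/14

After removing 1 orange, 1 grey, the hat has 9 orange out of 14 remaining.
P(third is orange | given) = 9/14 ≈ 0.6429.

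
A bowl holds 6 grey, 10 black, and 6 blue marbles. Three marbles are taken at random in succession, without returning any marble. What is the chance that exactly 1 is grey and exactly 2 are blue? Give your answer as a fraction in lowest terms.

Unordered draws without replacement: count favorable combinations over C(22,3).
Favorable = C(6,1) · C(10,0) · C(6,2) = 90; total = C(22,3) = 1540.
P = 90/1540 = 9/154 ≈ 0.0584.

9/154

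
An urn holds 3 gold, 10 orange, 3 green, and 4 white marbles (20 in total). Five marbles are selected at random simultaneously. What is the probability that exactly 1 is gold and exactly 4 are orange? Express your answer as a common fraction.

Unordered draws without replacement: count favorable combinations over C(20,5).
Favorable = C(3,1) · C(10,4) · C(3,0) · C(4,0) = 630; total = C(20,5) = 15504.
P = 630/15504 = 105/2584 ≈ 0.0406.

105/2584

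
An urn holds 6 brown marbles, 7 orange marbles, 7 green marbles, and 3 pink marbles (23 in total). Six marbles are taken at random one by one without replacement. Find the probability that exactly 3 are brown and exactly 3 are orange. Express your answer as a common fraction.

Unordered draws without replacement: count favorable combinations over C(23,6).
Favorable = C(6,3) · C(7,3) · C(7,0) · C(3,0) = 700; total = C(23,6) = 100947.
P = 700/100947 = 100/14421 ≈ 0.0069.

100/14421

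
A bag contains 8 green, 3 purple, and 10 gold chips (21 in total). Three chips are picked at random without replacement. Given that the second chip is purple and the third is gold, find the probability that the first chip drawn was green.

P(first=green and the second chip is purple and the third is gold) = (8/21)·(3/20)·(10/19) = 4/133.
P(E) = Σ over first color = 4/133 + 1/133 + 9/266 = 1/14.
By Bayes, P(first=green | E) = 4/133 / 1/14 = 8/19 ≈ 0.4211.

8/19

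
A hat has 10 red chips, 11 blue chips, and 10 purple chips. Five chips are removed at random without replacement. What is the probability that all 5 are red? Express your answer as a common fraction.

4/2697

Unordered draws without replacement: count favorable combinations over C(31,5).
Favorable = C(10,5) · C(11,0) · C(10,0) = 252; total = C(31,5) = 169911.
P = 252/169911 = 4/2697 ≈ 0.0015.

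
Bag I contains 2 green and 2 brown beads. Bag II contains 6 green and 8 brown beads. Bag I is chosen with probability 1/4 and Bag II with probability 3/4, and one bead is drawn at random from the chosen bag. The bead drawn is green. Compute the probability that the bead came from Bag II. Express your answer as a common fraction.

P(green | Bag I) = 1/2; P(green | Bag II) = 3/7.
P(green) = 1/4·1/2 + 3/4·3/7 = 25/56.
By Bayes' rule, P(Bag II | green) = 9/28 / 25/56 = 18/25 ≈ 0.7200.

18/25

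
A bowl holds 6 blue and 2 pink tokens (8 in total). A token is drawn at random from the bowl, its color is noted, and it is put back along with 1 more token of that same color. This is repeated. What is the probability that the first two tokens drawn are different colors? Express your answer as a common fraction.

1/3

Either pink then blue, or blue then pink; after the first draw the total is 9.
P = (2/8)·(6/9) + (6/8)·(2/9) = 1/3 ≈ 0.3333.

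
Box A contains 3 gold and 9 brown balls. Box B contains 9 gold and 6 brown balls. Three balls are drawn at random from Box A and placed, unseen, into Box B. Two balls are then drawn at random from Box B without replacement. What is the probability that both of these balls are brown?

13/66

Condition on how many of the transferred balls are brown (from Box A: 9 brown of 12; then Box B has 18 total).
  0 brown: C(9,0)C(3,3)/C(12,3) = 1/220; then P = C(6,2)/C(18,2) = 5/51
  1 brown: C(9,1)C(3,2)/C(12,3) = 27/220; then P = C(7,2)/C(18,2) = 7/51
  2 brown: C(9,2)C(3,1)/C(12,3) = 27/55; then P = C(8,2)/C(18,2) = 28/153
  3 brown: C(9,3)C(3,0)/C(12,3) = 21/55; then P = C(9,2)/C(18,2) = 4/17
P(both brown) = 13/66 ≈ 0.1970.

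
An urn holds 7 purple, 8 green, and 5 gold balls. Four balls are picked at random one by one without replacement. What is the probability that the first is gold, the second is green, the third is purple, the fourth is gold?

28/2907

Multiply the conditional probability of each draw in order, without replacement, so each draw removes one from its color and from the total.
P = (5/20) · (8/19) · (7/18) · (4/17) = 28/2907 ≈ 0.0096.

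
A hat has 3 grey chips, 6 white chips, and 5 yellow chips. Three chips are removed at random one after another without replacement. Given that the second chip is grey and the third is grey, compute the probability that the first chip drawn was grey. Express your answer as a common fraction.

P(first=grey and the second chip is grey and the third is grey) = (3/14)·(2/13)·(1/12) = 1/364.
P(E) = Σ over first color = 1/364 + 3/182 + 5/364 = 3/91.
By Bayes, P(first=grey | E) = 1/364 / 3/91 = 1/12 ≈ 0.0833.

1/12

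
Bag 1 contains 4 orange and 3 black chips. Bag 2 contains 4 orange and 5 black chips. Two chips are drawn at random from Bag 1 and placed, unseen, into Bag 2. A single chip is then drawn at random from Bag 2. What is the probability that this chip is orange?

Condition on how many of the transferred chips are orange (from Bag 1: 4 orange of 7; then Bag 2 has 11 total).
  0 orange: C(4,0)C(3,2)/C(7,2) = 1/7; then P = 4/11
  1 orange: C(4,1)C(3,1)/C(7,2) = 4/7; then P = 5/11
  2 orange: C(4,2)C(3,0)/C(7,2) = 2/7; then P = 6/11
P(orange from Bag 2) = 36/77 ≈ 0.4675.

36/77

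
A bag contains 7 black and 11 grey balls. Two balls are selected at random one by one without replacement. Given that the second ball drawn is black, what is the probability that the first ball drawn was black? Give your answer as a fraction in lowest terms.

6/17

P(first=black and the second ball drawn is black) = (7/18)·(6/17) = 7/51.
P(the second ball drawn is black) = Σ over first color = 7/51 + 77/306 = 7/18.
By Bayes, P(first=black | the second ball drawn is black) = 7/51 / 7/18 = 6/17 ≈ 0.3529.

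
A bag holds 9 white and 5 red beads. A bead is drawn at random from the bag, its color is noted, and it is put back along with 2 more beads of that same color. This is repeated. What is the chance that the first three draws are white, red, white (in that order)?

55/448

Track the composition after each reinforcement of +2.
P = (9/14) · (5/16) · (11/18) = 55/448 ≈ 0.1228.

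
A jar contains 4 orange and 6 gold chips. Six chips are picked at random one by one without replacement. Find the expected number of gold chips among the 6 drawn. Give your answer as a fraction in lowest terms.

By linearity of expectation, E[X] = Σ P(draw i is gold); by symmetry each draw (even without replacement) has P(gold) = 6/10.
E[X] = 6 · 6/10 = 18/5 ≈ 3.6000.

18/5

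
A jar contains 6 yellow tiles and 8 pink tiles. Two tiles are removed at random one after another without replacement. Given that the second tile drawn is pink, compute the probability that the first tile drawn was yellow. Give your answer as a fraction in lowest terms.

6/13

P(first=yellow and the second tile drawn is pink) = (6/14)·(8/13) = 24/91.
P(the second tile drawn is pink) = Σ over first color = 24/91 + 4/13 = 4/7.
By Bayes, P(first=yellow | the second tile drawn is pink) = 24/91 / 4/7 = 6/13 ≈ 0.4615.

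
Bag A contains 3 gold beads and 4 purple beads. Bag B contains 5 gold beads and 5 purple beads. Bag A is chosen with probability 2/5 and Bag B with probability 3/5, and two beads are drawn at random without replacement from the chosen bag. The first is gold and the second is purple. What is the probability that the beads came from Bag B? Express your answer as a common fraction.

35/59

P(E | Bag A) = 2/7; P(E | Bag B) = 5/18.
P(E) = 2/5·2/7 + 3/5·5/18 = 59/210.
By Bayes' rule, P(Bag B | E) = 1/6 / 59/210 = 35/59 ≈ 0.5932.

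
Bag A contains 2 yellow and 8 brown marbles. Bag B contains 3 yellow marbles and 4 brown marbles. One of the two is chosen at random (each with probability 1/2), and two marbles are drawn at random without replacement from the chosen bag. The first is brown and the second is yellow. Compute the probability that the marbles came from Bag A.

P(E | Bag A) = 8/45; P(E | Bag B) = 2/7.
P(E) = 1/2·8/45 + 1/2·2/7 = 73/315.
By Bayes' rule, P(Bag A | E) = 4/45 / 73/315 = 28/73 ≈ 0.3836.

28/73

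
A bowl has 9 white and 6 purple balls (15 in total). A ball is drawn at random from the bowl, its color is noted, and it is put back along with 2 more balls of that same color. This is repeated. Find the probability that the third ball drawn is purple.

2/5

Sum over the four possibilities for the first two draws (purple/not-purple each), tracking how the purple count and total change by +2 per draw.
P(third is purple) = 2/5 ≈ 0.4000. (In a Pólya urn every draw has the same marginal probability 6/15.)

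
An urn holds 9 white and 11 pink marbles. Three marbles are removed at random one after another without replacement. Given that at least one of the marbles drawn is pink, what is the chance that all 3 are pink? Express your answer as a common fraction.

5/32

P(all 3 pink) = C(11,3)/C(20,3) = 11/76; P(at least one pink) = 1 − C(9,3)/C(20,3) = 88/95.
Since 'all 3 pink' ⊆ 'at least one pink', P(all 3 | at least one) = 11/76 / 88/95 = 5/32 ≈ 0.1562.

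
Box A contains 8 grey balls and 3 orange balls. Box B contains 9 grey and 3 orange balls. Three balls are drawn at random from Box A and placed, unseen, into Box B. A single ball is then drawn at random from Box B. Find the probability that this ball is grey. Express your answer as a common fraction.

41/55

Condition on how many of the transferred balls are grey (from Box A: 8 grey of 11; then Box B has 15 total).
  0 grey: C(8,0)C(3,3)/C(11,3) = 1/165; then P = 9/15
  1 grey: C(8,1)C(3,2)/C(11,3) = 8/55; then P = 10/15
  2 grey: C(8,2)C(3,1)/C(11,3) = 28/55; then P = 11/15
  3 grey: C(8,3)C(3,0)/C(11,3) = 56/165; then P = 12/15
P(grey from Box B) = 41/55 ≈ 0.7455.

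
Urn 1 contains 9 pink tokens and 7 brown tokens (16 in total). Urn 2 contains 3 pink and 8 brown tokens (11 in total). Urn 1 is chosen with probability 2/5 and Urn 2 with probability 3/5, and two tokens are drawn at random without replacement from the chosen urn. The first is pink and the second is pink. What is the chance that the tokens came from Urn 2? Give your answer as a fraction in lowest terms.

P(E | Urn 1) = 3/10; P(E | Urn 2) = 3/55.
P(E) = 2/5·3/10 + 3/5·3/55 = 42/275.
By Bayes' rule, P(Urn 2 | E) = 9/275 / 42/275 = 3/14 ≈ 0.2143.

3/14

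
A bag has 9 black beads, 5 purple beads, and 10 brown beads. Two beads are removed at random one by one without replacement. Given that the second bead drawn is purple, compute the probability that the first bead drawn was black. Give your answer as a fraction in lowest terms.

9/23

P(first=black and the second bead drawn is purple) = (9/24)·(5/23) = 15/184.
P(the second bead drawn is purple) = Σ over first color = 15/184 + 5/138 + 25/276 = 5/24.
By Bayes, P(first=black | the second bead drawn is purple) = 15/184 / 5/24 = 9/23 ≈ 0.3913.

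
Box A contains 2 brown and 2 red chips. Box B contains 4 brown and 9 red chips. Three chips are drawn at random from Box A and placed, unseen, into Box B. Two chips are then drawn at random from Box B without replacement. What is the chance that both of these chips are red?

5/12

Condition on how many of the transferred chips are red (from Box A: 2 red of 4; then Box B has 16 total).
  1 red: C(2,1)C(2,2)/C(4,3) = 1/2; then P = C(10,2)/C(16,2) = 3/8
  2 red: C(2,2)C(2,1)/C(4,3) = 1/2; then P = C(11,2)/C(16,2) = 11/24
P(both red) = 5/12 ≈ 0.4167.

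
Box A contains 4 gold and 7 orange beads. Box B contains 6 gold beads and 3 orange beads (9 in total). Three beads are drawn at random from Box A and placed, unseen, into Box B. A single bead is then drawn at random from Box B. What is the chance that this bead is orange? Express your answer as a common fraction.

9/22

Condition on how many of the transferred beads are orange (from Box A: 7 orange of 11; then Box B has 12 total).
  0 orange: C(7,0)C(4,3)/C(11,3) = 4/165; then P = 3/12
  1 orange: C(7,1)C(4,2)/C(11,3) = 14/55; then P = 4/12
  2 orange: C(7,2)C(4,1)/C(11,3) = 28/55; then P = 5/12
  3 orange: C(7,3)C(4,0)/C(11,3) = 7/33; then P = 6/12
P(orange from Box B) = 9/22 ≈ 0.4091.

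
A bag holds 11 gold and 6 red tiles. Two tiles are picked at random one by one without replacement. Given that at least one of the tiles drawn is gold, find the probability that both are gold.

5/11

P(both gold) = C(11,2)/C(17,2) = 55/136; P(at least one gold) = 1 − C(6,2)/C(17,2) = 121/136.
Since 'both gold' ⊆ 'at least one gold', P(both | at least one) = 55/136 / 121/136 = 5/11 ≈ 0.4545.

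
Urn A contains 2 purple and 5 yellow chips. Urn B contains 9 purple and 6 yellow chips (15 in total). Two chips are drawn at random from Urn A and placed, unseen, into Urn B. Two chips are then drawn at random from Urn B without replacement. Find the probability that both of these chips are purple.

Condition on how many of the transferred chips are purple (from Urn A: 2 purple of 7; then Urn B has 17 total).
  0 purple: C(2,0)C(5,2)/C(7,2) = 10/21; then P = C(9,2)/C(17,2) = 9/34
  1 purple: C(2,1)C(5,1)/C(7,2) = 10/21; then P = C(10,2)/C(17,2) = 45/136
  2 purple: C(2,2)C(5,0)/C(7,2) = 1/21; then P = C(11,2)/C(17,2) = 55/136
P(both purple) = 865/2856 ≈ 0.3029.

865/2856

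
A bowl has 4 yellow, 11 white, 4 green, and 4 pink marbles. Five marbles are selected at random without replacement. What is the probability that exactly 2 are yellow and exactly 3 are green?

24/33649

Unordered draws without replacement: count favorable combinations over C(23,5).
Favorable = C(4,2) · C(11,0) · C(4,3) · C(4,0) = 24; total = C(23,5) = 33649.
P = 24/33649 = 24/33649 ≈ 0.0007.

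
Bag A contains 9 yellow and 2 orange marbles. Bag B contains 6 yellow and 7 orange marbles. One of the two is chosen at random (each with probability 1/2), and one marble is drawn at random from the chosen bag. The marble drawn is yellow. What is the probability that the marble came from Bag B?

22/61

P(yellow | Bag A) = 9/11; P(yellow | Bag B) = 6/13.
P(yellow) = 1/2·9/11 + 1/2·6/13 = 183/286.
By Bayes' rule, P(Bag B | yellow) = 3/13 / 183/286 = 22/61 ≈ 0.3607.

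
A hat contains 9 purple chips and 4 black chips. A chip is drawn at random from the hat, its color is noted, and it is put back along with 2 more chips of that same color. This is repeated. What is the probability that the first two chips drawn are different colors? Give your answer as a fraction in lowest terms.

24/65

Either black then purple, or purple then black; after the first draw the total is 15.
P = (4/13)·(9/15) + (9/13)·(4/15) = 24/65 ≈ 0.3692.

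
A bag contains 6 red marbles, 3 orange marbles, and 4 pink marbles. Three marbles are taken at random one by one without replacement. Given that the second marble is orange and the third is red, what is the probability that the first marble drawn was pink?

P(first=pink and the second marble is orange and the third is red) = (4/13)·(3/12)·(6/11) = 6/143.
P(E) = Σ over first color = 15/286 + 3/143 + 6/143 = 3/26.
By Bayes, P(first=pink | E) = 6/143 / 3/26 = 4/11 ≈ 0.3636.

4/11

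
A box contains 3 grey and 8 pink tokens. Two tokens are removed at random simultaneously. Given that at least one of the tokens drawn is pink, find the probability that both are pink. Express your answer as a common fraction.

7/13

P(both pink) = C(8,2)/C(11,2) = 28/55; P(at least one pink) = 1 − C(3,2)/C(11,2) = 52/55.
Since 'both pink' ⊆ 'at least one pink', P(both | at least one) = 28/55 / 52/55 = 7/13 ≈ 0.5385.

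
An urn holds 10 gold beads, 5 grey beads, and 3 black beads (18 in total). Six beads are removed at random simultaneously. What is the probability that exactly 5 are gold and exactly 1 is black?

9/221

Unordered draws without replacement: count favorable combinations over C(18,6).
Favorable = C(10,5) · C(5,0) · C(3,1) = 756; total = C(18,6) = 18564.
P = 756/18564 = 9/221 ≈ 0.0407.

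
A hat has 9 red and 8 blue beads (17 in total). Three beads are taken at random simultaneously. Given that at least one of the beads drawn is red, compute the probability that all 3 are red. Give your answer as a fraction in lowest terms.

7/52

P(all 3 red) = C(9,3)/C(17,3) = 21/170; P(at least one red) = 1 − C(8,3)/C(17,3) = 78/85.
Since 'all 3 red' ⊆ 'at least one red', P(all 3 | at least one) = 21/170 / 78/85 = 7/52 ≈ 0.1346.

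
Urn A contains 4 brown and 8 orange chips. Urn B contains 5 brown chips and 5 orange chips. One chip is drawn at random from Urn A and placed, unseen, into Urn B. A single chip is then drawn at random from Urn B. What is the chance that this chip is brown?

16/33

Condition on how many of the transferred chips are brown (from Urn A: 4 brown of 12; then Urn B has 11 total).
  0 brown: C(4,0)C(8,1)/C(12,1) = 2/3; then P = 5/11
  1 brown: C(4,1)C(8,0)/C(12,1) = 1/3; then P = 6/11
P(brown from Urn B) = 16/33 ≈ 0.4848.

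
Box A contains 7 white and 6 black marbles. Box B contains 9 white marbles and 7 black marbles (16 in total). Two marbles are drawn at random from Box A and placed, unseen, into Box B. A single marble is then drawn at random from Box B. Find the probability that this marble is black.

103/234

Condition on how many of the transferred marbles are black (from Box A: 6 black of 13; then Box B has 18 total).
  0 black: C(6,0)C(7,2)/C(13,2) = 7/26; then P = 7/18
  1 black: C(6,1)C(7,1)/C(13,2) = 7/13; then P = 8/18
  2 black: C(6,2)C(7,0)/C(13,2) = 5/26; then P = 9/18
P(black from Box B) = 103/234 ≈ 0.4402.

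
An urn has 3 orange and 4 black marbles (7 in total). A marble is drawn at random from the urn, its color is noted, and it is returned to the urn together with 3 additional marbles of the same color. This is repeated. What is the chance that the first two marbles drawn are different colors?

Either black then orange, or orange then black; after the first draw the total is 10.
P = (4/7)·(3/10) + (3/7)·(4/10) = 12/35 ≈ 0.3429.

12/35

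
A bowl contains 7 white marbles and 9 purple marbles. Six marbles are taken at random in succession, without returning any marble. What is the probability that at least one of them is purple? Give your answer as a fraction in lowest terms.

1143/1144

Use the complement: P(at least one purple) = 1 − P(no purple).
P(none) = C(7,6)/C(16,6) = 7/8008.
So P = 1 − 7/8008 = 1143/1144 ≈ 0.9991.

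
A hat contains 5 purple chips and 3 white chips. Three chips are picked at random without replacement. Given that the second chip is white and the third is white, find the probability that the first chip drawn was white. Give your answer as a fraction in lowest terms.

1/6

P(first=white and the second chip is white and the third is white) = (3/8)·(2/7)·(1/6) = 1/56.
P(E) = Σ over first color = 5/56 + 1/56 = 3/28.
By Bayes, P(first=white | E) = 1/56 / 3/28 = 1/6 ≈ 0.1667.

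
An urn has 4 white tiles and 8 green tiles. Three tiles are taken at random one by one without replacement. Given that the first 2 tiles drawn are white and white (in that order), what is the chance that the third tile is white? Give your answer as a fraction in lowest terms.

After removing 2 white, the urn has 2 white out of 10 remaining.
P(third is white | given) = 2/10 = 1/5 ≈ 0.2000.

1/5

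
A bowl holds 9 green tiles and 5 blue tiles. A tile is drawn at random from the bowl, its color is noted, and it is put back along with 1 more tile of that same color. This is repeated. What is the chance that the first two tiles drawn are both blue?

After a blue draw the bowl holds 6 blue out of 15.
P = (5/14)·(6/15) = 1/7 ≈ 0.1429.

1/7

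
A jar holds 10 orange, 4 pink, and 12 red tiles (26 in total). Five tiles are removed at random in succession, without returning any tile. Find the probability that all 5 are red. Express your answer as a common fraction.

Unordered draws without replacement: count favorable combinations over C(26,5).
Favorable = C(10,0) · C(4,0) · C(12,5) = 792; total = C(26,5) = 65780.
P = 792/65780 = 18/1495 ≈ 0.0120.

18/1495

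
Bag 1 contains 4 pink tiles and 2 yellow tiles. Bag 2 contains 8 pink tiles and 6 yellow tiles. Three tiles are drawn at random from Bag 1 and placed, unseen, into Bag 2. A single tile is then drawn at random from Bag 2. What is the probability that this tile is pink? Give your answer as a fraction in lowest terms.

Condition on how many of the transferred tiles are pink (from Bag 1: 4 pink of 6; then Bag 2 has 17 total).
  1 pink: C(4,1)C(2,2)/C(6,3) = 1/5; then P = 9/17
  2 pink: C(4,2)C(2,1)/C(6,3) = 3/5; then P = 10/17
  3 pink: C(4,3)C(2,0)/C(6,3) = 1/5; then P = 11/17
P(pink from Bag 2) = 10/17 ≈ 0.5882.

10/17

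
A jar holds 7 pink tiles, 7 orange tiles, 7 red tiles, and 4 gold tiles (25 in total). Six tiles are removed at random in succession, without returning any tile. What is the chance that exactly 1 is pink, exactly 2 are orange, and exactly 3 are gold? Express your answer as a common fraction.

21/6325

Unordered draws without replacement: count favorable combinations over C(25,6).
Favorable = C(7,1) · C(7,2) · C(7,0) · C(4,3) = 588; total = C(25,6) = 177100.
P = 588/177100 = 21/6325 ≈ 0.0033.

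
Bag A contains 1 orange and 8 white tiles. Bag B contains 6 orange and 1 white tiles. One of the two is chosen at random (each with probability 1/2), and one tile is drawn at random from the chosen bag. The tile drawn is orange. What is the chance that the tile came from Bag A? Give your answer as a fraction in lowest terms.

P(orange | Bag A) = 1/9; P(orange | Bag B) = 6/7.
P(orange) = 1/2·1/9 + 1/2·6/7 = 61/126.
By Bayes' rule, P(Bag A | orange) = 1/18 / 61/126 = 7/61 ≈ 0.1148.

7/61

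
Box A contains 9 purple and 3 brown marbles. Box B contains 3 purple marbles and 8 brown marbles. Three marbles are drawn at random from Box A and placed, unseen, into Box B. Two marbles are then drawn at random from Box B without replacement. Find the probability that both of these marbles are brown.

751/2002

Condition on how many of the transferred marbles are brown (from Box A: 3 brown of 12; then Box B has 14 total).
  0 brown: C(3,0)C(9,3)/C(12,3) = 21/55; then P = C(8,2)/C(14,2) = 4/13
  1 brown: C(3,1)C(9,2)/C(12,3) = 27/55; then P = C(9,2)/C(14,2) = 36/91
  2 brown: C(3,2)C(9,1)/C(12,3) = 27/220; then P = C(10,2)/C(14,2) = 45/91
  3 brown: C(3,3)C(9,0)/C(12,3) = 1/220; then P = C(11,2)/C(14,2) = 55/91
P(both brown) = 751/2002 ≈ 0.3751.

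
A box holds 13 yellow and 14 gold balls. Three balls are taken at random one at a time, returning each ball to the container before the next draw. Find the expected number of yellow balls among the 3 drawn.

By linearity of expectation, E[X] = Σ P(draw i is yellow); each independent draw has P(yellow) = 13/27.
E[X] = 3 · 13/27 = 13/9 ≈ 1.4444.

13/9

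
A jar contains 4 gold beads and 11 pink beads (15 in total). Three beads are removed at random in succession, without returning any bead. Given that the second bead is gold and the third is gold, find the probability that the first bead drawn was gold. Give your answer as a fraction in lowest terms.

P(first=gold and the second bead is gold and the third is gold) = (4/15)·(3/14)·(2/13) = 4/455.
P(E) = Σ over first color = 4/455 + 22/455 = 2/35.
By Bayes, P(first=gold | E) = 4/455 / 2/35 = 2/13 ≈ 0.1538.

2/13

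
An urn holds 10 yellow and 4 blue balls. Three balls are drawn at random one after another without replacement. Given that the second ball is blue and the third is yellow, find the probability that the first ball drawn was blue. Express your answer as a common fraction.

1/4

P(first=blue and the second ball is blue and the third is yellow) = (4/14)·(3/13)·(10/12) = 5/91.
P(E) = Σ over first color = 15/91 + 5/91 = 20/91.
By Bayes, P(first=blue | E) = 5/91 / 20/91 = 1/4 ≈ 0.2500.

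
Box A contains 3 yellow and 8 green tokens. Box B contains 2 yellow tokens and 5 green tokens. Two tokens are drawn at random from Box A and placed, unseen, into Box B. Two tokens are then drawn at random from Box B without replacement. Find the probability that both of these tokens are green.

Condition on how many of the transferred tokens are green (from Box A: 8 green of 11; then Box B has 9 total).
  0 green: C(8,0)C(3,2)/C(11,2) = 3/55; then P = C(5,2)/C(9,2) = 5/18
  1 green: C(8,1)C(3,1)/C(11,2) = 24/55; then P = C(6,2)/C(9,2) = 5/12
  2 green: C(8,2)C(3,0)/C(11,2) = 28/55; then P = C(7,2)/C(9,2) = 7/12
P(both green) = 163/330 ≈ 0.4939.

163/330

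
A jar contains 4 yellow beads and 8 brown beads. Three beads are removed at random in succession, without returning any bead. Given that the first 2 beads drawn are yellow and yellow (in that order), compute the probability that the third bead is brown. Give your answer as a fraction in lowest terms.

After removing 2 yellow, the jar has 8 brown out of 10 remaining.
P(third is brown | given) = 8/10 = 4/5 ≈ 0.8000.

4/5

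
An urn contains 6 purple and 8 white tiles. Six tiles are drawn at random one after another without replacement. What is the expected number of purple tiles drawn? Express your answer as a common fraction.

18/7

By linearity of expectation, E[X] = Σ P(draw i is purple); by symmetry each draw (even without replacement) has P(purple) = 6/14.
E[X] = 6 · 6/14 = 18/7 ≈ 2.5714.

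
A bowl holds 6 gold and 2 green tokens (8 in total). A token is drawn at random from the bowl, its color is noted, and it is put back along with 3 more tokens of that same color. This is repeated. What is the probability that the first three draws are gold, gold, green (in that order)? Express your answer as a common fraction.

27/308

Track the composition after each reinforcement of +3.
P = (6/8) · (9/11) · (2/14) = 27/308 ≈ 0.0877.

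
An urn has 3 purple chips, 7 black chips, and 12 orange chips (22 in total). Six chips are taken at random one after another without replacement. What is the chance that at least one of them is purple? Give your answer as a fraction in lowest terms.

Use the complement: P(at least one purple) = 1 − P(no purple).
P(none) = C(19,6)/C(22,6) = 27132/74613.
So P = 1 − 27132/74613 = 7/11 ≈ 0.6364.

7/11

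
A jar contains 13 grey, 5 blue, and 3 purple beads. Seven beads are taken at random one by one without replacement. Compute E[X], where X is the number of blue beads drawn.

By linearity of expectation, E[X] = Σ P(draw i is blue); by symmetry each draw (even without replacement) has P(blue) = 5/21.
E[X] = 7 · 5/21 = 5/3 ≈ 1.6667.

5/3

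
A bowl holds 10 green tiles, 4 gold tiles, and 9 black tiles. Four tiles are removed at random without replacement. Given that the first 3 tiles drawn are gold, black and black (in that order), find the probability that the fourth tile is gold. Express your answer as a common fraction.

3/20

After removing 1 gold, 2 black, the bowl has 3 gold out of 20 remaining.
P(fourth is gold | given) = 3/20 ≈ 0.1500.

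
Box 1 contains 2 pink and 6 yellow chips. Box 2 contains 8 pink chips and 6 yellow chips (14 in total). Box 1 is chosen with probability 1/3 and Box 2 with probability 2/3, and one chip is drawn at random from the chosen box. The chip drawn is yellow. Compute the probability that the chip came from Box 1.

P(yellow | Box 1) = 3/4; P(yellow | Box 2) = 3/7.
P(yellow) = 1/3·3/4 + 2/3·3/7 = 15/28.
By Bayes' rule, P(Box 1 | yellow) = 1/4 / 15/28 = 7/15 ≈ 0.4667.

7/15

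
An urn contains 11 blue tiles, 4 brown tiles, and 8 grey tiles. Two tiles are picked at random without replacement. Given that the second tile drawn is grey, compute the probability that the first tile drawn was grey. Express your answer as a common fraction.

7/22

P(first=grey and the second tile drawn is grey) = (8/23)·(7/22) = 28/253.
P(the second tile drawn is grey) = Σ over first color = 4/23 + 16/253 + 28/253 = 8/23.
By Bayes, P(first=grey | the second tile drawn is grey) = 28/253 / 8/23 = 7/22 ≈ 0.3182.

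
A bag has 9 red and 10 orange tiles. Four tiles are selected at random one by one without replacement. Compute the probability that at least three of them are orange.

215/646

Sum the hypergeometric tail for j = 3,…,4 orange tiles.
Favorable = C(10,3)·C(9,1) + C(10,4)·C(9,0) = 1290; total = C(19,4) = 3876.
P = 1290/3876 = 215/646 ≈ 0.3328.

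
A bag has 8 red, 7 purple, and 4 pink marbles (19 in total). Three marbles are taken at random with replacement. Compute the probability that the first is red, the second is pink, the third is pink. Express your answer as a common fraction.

Multiply the conditional probability of each draw in order, with replacement (the composition resets each draw).
P = (8/19) · (4/19) · (4/19) = 128/6859 ≈ 0.0187.

128/6859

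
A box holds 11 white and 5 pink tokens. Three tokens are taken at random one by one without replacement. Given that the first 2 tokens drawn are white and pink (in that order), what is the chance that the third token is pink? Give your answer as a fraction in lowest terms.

After removing 1 white, 1 pink, the box has 4 pink out of 14 remaining.
P(third is pink | given) = 4/14 = 2/7 ≈ 0.2857.

2/7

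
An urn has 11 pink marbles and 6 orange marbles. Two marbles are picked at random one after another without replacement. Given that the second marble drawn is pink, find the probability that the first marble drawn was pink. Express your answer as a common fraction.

5/8

P(first=pink and the second marble drawn is pink) = (11/17)·(10/16) = 55/136.
P(the second marble drawn is pink) = Σ over first color = 55/136 + 33/136 = 11/17.
By Bayes, P(first=pink | the second marble drawn is pink) = 55/136 / 11/17 = 5/8 ≈ 0.6250.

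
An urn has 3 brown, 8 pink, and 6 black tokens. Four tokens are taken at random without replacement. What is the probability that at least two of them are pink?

Sum the hypergeometric tail for j = 2,…,4 pink tokens.
Favorable = C(8,2)·C(9,2) + C(8,3)·C(9,1) + C(8,4)·C(9,0) = 1582; total = C(17,4) = 2380.
P = 1582/2380 = 113/170 ≈ 0.6647.

113/170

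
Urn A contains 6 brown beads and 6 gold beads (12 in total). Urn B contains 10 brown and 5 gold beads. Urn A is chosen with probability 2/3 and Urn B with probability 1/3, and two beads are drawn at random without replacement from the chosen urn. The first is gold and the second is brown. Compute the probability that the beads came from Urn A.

P(E | Urn A) = 3/11; P(E | Urn B) = 5/21.
P(E) = 2/3·3/11 + 1/3·5/21 = 181/693.
By Bayes' rule, P(Urn A | E) = 2/11 / 181/693 = 126/181 ≈ 0.6961.

126/181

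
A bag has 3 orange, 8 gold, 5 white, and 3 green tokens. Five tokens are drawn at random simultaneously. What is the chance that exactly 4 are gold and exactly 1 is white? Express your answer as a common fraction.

Unordered draws without replacement: count favorable combinations over C(19,5).
Favorable = C(3,0) · C(8,4) · C(5,1) · C(3,0) = 350; total = C(19,5) = 11628.
P = 350/11628 = 175/5814 ≈ 0.0301.

175/5814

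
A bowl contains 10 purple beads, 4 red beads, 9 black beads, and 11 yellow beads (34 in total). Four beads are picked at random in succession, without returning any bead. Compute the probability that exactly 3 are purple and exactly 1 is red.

60/5797

Unordered draws without replacement: count favorable combinations over C(34,4).
Favorable = C(10,3) · C(4,1) · C(9,0) · C(11,0) = 480; total = C(34,4) = 46376.
P = 480/46376 = 60/5797 ≈ 0.0104.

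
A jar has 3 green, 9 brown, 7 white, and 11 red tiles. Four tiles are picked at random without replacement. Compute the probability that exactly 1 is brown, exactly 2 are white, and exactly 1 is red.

11/145

Unordered draws without replacement: count favorable combinations over C(30,4).
Favorable = C(3,0) · C(9,1) · C(7,2) · C(11,1) = 2079; total = C(30,4) = 27405.
P = 2079/27405 = 11/145 ≈ 0.0759.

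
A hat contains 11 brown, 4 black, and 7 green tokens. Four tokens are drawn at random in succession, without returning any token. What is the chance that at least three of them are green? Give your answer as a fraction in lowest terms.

Sum the hypergeometric tail for j = 3,…,4 green tokens.
Favorable = C(7,3)·C(15,1) + C(7,4)·C(15,0) = 560; total = C(22,4) = 7315.
P = 560/7315 = 16/209 ≈ 0.0766.

16/209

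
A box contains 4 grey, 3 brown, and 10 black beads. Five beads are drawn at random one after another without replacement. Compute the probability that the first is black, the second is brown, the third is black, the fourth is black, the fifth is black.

Multiply the conditional probability of each draw in order, without replacement, so each draw removes one from its color and from the total.
P = (10/17) · (3/16) · (9/15) · (8/14) · (7/13) = 9/442 ≈ 0.0204.

9/442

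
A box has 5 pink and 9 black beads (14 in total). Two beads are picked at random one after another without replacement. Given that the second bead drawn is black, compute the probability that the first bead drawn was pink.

5/13

P(first=pink and the second bead drawn is black) = (5/14)·(9/13) = 45/182.
P(the second bead drawn is black) = Σ over first color = 45/182 + 36/91 = 9/14.
By Bayes, P(first=pink | the second bead drawn is black) = 45/182 / 9/14 = 5/13 ≈ 0.3846.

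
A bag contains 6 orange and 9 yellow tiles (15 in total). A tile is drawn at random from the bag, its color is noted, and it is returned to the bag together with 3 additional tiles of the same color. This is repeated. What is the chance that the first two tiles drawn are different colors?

2/5

Either orange then yellow, or yellow then orange; after the first draw the total is 18.
P = (6/15)·(9/18) + (9/15)·(6/18) = 2/5 ≈ 0.4000.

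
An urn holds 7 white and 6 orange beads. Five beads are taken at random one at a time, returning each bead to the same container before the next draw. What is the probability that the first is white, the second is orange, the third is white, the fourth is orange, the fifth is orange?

Multiply the conditional probability of each draw in order, with replacement (the composition resets each draw).
P = (7/13) · (6/13) · (7/13) · (6/13) · (6/13) = 10584/371293 ≈ 0.0285.

10584/371293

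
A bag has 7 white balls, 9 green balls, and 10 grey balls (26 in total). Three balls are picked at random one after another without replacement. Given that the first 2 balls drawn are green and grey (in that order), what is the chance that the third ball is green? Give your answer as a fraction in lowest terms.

1/3

After removing 1 green, 1 grey, the bag has 8 green out of 24 remaining.
P(third is green | given) = 8/24 = 1/3 ≈ 0.3333.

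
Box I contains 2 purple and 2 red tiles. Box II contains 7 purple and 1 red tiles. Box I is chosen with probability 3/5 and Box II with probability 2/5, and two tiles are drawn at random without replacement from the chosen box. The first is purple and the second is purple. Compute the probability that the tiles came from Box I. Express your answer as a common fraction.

1/4

P(E | Box I) = 1/6; P(E | Box II) = 3/4.
P(E) = 3/5·1/6 + 2/5·3/4 = 2/5.
By Bayes' rule, P(Box I | E) = 1/10 / 2/5 = 1/4 ≈ 0.2500.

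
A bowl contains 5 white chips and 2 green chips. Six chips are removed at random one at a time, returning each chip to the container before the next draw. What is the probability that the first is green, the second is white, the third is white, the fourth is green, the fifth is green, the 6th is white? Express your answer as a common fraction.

Multiply the conditional probability of each draw in order, with replacement (the composition resets each draw).
P = (2/7) · (5/7) · (5/7) · (2/7) · (2/7) · (5/7) = 1000/117649 ≈ 0.0085.

1000/117649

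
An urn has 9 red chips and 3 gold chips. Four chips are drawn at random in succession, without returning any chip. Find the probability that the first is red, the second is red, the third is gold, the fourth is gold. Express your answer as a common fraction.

Multiply the conditional probability of each draw in order, without replacement, so each draw removes one from its color and from the total.
P = (9/12) · (8/11) · (3/10) · (2/9) = 2/55 ≈ 0.0364.

2/55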